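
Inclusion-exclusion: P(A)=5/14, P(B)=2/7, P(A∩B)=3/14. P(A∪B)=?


P(A∪B) = P(A) + P(B) - P(A∩B)
= 5/14 + 2/7 - 3/14 = 3/7

3/7


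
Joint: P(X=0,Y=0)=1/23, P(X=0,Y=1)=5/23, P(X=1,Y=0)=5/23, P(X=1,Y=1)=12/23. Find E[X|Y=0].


P(Y=0) = 6/23
E[X|Y=0] = (0*1 + 1*5)/6 = 5/6

5/6


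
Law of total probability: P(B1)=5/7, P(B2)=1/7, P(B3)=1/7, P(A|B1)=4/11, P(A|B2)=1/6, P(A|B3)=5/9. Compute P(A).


P(A) = P(A|B1)P(B1) + P(A|B2)P(B2) + P(A|B3)P(B3)
= 4/11*5/7 + 1/6*1/7 + 5/9*1/7
= 20/77 + 1/42 + 5/63 = 503/1386

503/1386


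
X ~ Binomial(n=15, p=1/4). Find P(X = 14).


P(X=14) = C(15,14) * p^14 * (1-p)^1
= 15 * 1/268435456 * 3/4
= 45/1073741824

45/1073741824


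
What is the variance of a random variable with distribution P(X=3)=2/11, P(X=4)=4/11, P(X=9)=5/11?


E[X] = 67/11, E[X^2] = 487/11
Var(X) = E[X^2] - (E[X])^2 = 487/11 - (67/11)^2 = 868/121

868/121


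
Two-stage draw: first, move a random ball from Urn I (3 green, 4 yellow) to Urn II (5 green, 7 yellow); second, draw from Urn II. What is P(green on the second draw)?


P(transfer green) = 3/7; P(transfer yellow) = 4/7
If green transferred: Urn II has 6 green of 13, so P(green|green moved) = 6/13
If yellow transferred: Urn II has 5 green of 13, so P(green|yellow moved) = 5/13
By total probability: P(green) = 3/7*6/13 + 4/7*5/13 = 38/91

38/91


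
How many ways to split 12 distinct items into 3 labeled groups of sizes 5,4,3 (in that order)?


12! = 479001600
Denominator: 5!=120 * 4!=24 * 3!=6
Coefficient = 479001600 / 17280 = 27720

27720


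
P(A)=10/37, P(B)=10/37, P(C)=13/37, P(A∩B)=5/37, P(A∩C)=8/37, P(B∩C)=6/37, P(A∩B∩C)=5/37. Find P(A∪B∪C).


P(A∪B∪C) = P(A)+P(B)+P(C) - P(AB)-P(AC)-P(BC) + P(ABC)
= 10/37+10/37+13/37 - 5/37-8/37-6/37 + 5/37
= 19/37

19/37


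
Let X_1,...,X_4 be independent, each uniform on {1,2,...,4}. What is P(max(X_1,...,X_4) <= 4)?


P(max <= 4) = P(all X_i <= 4) = (P(X_1 <= 4))^4
= (4/4)^4 = 1^4 = 1

1


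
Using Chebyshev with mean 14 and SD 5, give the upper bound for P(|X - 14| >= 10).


k = 10/5 = 2
Chebyshev: P(|X-mu| >= k*sigma) <= 1/k^2 = 1/2^2 = 1/4

1/4


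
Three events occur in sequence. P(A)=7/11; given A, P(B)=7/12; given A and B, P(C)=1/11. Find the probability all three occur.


P(A∩B∩C) = P(A) * P(B|A) * P(C|A∩B)
= 7/11 * 7/12 * 1/11
= 49/132 * 1/11 = 49/1452

49/1452


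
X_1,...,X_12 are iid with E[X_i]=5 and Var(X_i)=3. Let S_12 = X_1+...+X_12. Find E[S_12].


E[S_n] = n*E[X_1] = 12*5 = 60

60


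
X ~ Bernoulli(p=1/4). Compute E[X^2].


For Bernoulli: X in {0,1}
E[X^2] = 0^2*(1-1/4) + 1^2*1/4 = 1/4

1/4


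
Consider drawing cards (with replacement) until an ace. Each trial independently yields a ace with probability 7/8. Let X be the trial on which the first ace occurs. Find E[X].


For geometric (trials until first success), E[X] = 1/p = 1/(7/8) = 8/7

8/7


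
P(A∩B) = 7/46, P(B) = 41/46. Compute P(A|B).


P(A|B) = P(A∩B)/P(B) = (7/46)/(41/46) = 7/41

7/41


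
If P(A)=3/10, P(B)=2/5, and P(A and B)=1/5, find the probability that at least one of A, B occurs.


P(A∪B) = P(A) + P(B) - P(A∩B)
= 3/10 + 2/5 - 1/5 = 1/2

1/2


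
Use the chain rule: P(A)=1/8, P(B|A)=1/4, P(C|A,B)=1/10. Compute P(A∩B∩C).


P(A∩B∩C) = P(A) * P(B|A) * P(C|A∩B)
= 1/8 * 1/4 * 1/10
= 1/32 * 1/10 = 1/320

1/320


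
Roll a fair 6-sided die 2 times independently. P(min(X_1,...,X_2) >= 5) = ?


P(min >= 5) = P(all X_i >= 5) = (P(X_1 >= 5))^2
= (2/6)^2 = (1/3)^2 = 1/9

1/9


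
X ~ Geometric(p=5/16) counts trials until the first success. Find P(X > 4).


P(X > 4) = P(first 4 trials all fail) = (1-p)^4 = (11/16)^4 = 14641/65536

14641/65536


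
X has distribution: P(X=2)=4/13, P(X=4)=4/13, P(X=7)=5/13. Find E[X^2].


E[X^2] = sum(g(x)*P(x))
= 4*4/13 + 16*4/13 + 49*5/13
= 25

25


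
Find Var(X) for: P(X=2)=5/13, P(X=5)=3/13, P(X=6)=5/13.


E[X] = 55/13, E[X^2] = 275/13
Var(X) = E[X^2] - (E[X])^2 = 275/13 - (55/13)^2 = 550/169

550/169


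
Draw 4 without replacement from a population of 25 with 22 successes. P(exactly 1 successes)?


P(X=1) = C(22,1)*C(3,3) / C(25,4)
= 22*1 / 12650
= 22/12650 = 1/575

1/575


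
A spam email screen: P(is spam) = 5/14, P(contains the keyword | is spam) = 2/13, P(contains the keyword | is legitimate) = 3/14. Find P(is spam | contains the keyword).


P(A) = P(A|B)P(B) + P(A|B')P(B') = 2/13*5/14 + 3/14*9/14 = 491/2548
P(B|A) = P(A|B)P(B)/P(A) = (5/91)/(491/2548) = 140/491

140/491


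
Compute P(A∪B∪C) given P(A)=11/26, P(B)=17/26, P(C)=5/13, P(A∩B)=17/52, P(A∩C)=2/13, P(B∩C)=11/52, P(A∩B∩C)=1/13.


P(A∪B∪C) = P(A)+P(B)+P(C) - P(AB)-P(AC)-P(BC) + P(ABC)
= 11/26+17/26+5/13 - 17/52-2/13-11/52 + 1/13
= 11/13

11/13


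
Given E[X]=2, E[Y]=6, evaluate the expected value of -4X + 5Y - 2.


E[-4X + 5Y - 2] = -4*E[X] + 5*E[Y] - 2
= (-4)*(2) + (5)*(6) + (-2)
= -8 + 30 - 2 = 20

20


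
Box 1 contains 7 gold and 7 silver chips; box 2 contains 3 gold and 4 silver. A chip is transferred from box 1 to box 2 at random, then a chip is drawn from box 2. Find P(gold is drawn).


P(transfer gold) = 7/14 = 1/2; P(transfer silver) = 1/2
If gold transferred: Urn II has 4 gold of 8, so P(gold|gold moved) = 1/2
If silver transferred: Urn II has 3 gold of 8, so P(gold|silver moved) = 3/8
By total probability: P(gold) = 1/2*1/2 + 1/2*3/8 = 7/16

7/16


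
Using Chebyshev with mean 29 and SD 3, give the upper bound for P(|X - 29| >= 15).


k = 15/3 = 5
Chebyshev: P(|X-mu| >= k*sigma) <= 1/k^2 = 1/5^2 = 1/25

1/25


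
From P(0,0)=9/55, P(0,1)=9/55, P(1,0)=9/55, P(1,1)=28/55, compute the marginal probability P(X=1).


P(X=1) = P(1,0)+P(1,1) = 9/55 + 28/55 = 37/55

37/55


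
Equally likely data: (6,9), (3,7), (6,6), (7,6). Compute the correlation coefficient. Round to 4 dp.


Cov(X,Y) = -0.2500, Var(X) = 2.2500, Var(Y) = 1.5000
rho = Cov/(sqrt(VarX)*sqrt(VarY)) = -0.1361

-0.1361


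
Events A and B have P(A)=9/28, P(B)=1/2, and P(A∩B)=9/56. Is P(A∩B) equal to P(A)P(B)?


P(A)*P(B) = 9/28*1/2 = 9/56
P(A∩B) = 9/56, which equals P(A)P(B), so independent

Yes, A and B are independent


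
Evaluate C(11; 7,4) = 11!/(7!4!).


11! = 39916800
Denominator: 7!=5040 * 4!=24
Coefficient = 39916800 / 120960 = 330

330


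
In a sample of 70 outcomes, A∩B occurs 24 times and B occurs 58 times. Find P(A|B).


P(A|B) = P(A∩B)/P(B) = (24/70)/(58/70) = 24/58 = 12/29

12/29


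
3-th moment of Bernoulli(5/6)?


For Bernoulli: X in {0,1}
E[X^3] = 0^3*(1-5/6) + 1^3*5/6 = 5/6

5/6


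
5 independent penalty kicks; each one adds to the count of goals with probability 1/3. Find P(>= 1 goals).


P(at least one) = 1 - P(none)
P(none) = (1 - 1/3)^5 = (2/3)^5 = 32/243
P(at least one) = 1 - 32/243 = 211/243

211/243


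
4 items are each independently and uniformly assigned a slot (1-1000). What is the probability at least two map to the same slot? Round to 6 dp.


P(all different) = prod((1000-i)/1000 for i=0..3) = 0.994011
P(at least one match) = 1 - 0.994011 = 0.005989

0.005989


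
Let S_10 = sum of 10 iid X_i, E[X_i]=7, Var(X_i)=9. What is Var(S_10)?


By independence, Var(S_n) = n*Var(X_1) = 10*9 = 90

90


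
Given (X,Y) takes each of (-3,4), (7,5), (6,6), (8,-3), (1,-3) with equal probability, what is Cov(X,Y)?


E[X]=19/5, E[Y]=9/5, E[XY]=32/5
Cov(X,Y) = E[XY] - E[X]E[Y] = 32/5 - 19/5*9/5 = -11/25

-11/25


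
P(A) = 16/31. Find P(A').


P(A') = 1 - P(A) = 1 - 16/31 = 15/31

15/31


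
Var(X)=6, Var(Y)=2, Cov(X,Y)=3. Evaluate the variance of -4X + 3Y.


Var(-4X + 3Y) = (-4)^2*Var(X) + 3^2*Var(Y) + 2*(-4)*3*Cov(X,Y)
= 16*6 + 9*2 - 24*3
= 96 + 18 - 72 = 42

42


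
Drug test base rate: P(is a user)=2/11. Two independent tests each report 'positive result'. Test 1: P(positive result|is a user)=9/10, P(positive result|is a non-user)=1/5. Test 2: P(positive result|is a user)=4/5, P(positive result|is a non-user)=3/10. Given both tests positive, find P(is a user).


After test 1: P(+) = 9/10*2/11 + 1/5*9/11 = 18/55
P(B|+) = (9/55)/(18/55) = 1/2
After test 2 (use post1 as new prior): P(+) = 4/5*1/2 + 3/10*1/2 = 11/20
P(B|+,+) = (2/5)/(11/20) = 8/11

8/11


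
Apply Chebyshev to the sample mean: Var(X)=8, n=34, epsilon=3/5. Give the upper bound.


Var(Xbar) = Var(X)/n = 8/34
Chebyshev: P(|Xbar-mu| >= 3/5) <= Var(Xbar)/(3/5)^2 = (4/17)/(9/25) = 100/153

100/153


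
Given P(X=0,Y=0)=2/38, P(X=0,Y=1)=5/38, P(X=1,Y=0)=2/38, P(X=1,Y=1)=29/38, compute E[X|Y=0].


P(Y=0) = 4/38
E[X|Y=0] = (0*2 + 1*2)/4 = 2/4 = 1/2

1/2


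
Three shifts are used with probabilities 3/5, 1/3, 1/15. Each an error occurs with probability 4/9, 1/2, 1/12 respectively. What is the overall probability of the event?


P(A) = P(A|B1)P(B1) + P(A|B2)P(B2) + P(A|B3)P(B3)
= 4/9*3/5 + 1/2*1/3 + 1/12*1/15
= 4/15 + 1/6 + 1/180 = 79/180

79/180


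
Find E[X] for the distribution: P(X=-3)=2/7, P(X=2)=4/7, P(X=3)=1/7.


E[X] = sum(x * P(x))
= -3*2/7 + 2*4/7 + 3*1/7
= 5/7

5/7


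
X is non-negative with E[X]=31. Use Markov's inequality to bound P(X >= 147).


Markov: P(X >= a) <= E[X]/a
P(X >= 147) <= 31/147

31/147


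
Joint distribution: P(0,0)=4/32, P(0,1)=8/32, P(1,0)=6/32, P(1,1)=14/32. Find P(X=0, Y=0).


Read from table: P(X=0, Y=0) = 4/32 = 1/8

1/8


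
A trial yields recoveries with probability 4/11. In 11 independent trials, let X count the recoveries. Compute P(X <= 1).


P(X<=1) = P(X=0) + P(X=1)
= 1977326743/285311670611 + 1129900996/25937424601
= 14406237699/285311670611

14406237699/285311670611


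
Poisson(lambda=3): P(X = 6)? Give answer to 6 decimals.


P(X=6) = e^(-3) * 3^6 / 6!
≈ 0.04978706837 * 729 / 720
≈ 0.050409

0.050409


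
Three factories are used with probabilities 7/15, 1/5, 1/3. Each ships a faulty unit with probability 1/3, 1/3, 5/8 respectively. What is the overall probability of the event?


P(A) = P(A|B1)P(B1) + P(A|B2)P(B2) + P(A|B3)P(B3)
= 1/3*7/15 + 1/3*1/5 + 5/8*1/3
= 7/45 + 1/15 + 5/24 = 31/72

31/72


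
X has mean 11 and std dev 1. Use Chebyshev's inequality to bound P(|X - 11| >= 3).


k = 3/1 = 3
Chebyshev: P(|X-mu| >= k*sigma) <= 1/k^2 = 1/3^2 = 1/9

1/9


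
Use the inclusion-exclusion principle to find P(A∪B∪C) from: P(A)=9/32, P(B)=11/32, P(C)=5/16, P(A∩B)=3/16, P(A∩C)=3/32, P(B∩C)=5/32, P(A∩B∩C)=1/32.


P(A∪B∪C) = P(A)+P(B)+P(C) - P(AB)-P(AC)-P(BC) + P(ABC)
= 9/32+11/32+5/16 - 3/16-3/32-5/32 + 1/32
= 17/32

17/32


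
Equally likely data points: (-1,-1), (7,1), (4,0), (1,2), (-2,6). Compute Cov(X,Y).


E[X]=9/5, E[Y]=8/5, E[XY]=-2/5
Cov(X,Y) = E[XY] - E[X]E[Y] = -2/5 - 9/5*8/5 = -82/25

-82/25


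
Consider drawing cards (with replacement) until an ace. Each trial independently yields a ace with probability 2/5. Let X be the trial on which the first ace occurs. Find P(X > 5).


P(X > 5) = P(first 5 trials all fail) = (1-p)^5 = (3/5)^5 = 243/3125

243/3125


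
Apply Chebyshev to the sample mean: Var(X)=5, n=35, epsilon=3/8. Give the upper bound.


Var(Xbar) = Var(X)/n = 5/35
Chebyshev: P(|Xbar-mu| >= 3/8) <= Var(Xbar)/(3/8)^2 = (1/7)/(9/64) = 64/63
Bound exceeds 1, so trivial bound: 1

1


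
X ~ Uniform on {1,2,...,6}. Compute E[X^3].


E[X^3] = (1/6) * sum(x^3 for x=1..6)
= 441/6 = 147/2

147/2


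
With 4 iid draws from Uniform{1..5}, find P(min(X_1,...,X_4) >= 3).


P(min >= 3) = P(all X_i >= 3) = (P(X_1 >= 3))^4
= (3/5)^4 = 81/625

81/625


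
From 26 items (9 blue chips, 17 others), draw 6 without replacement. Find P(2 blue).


P(X=2) = C(9,2)*C(17,4) / C(26,6)
= 36*2380 / 230230
= 85680/230230 = 1224/3289

1224/3289


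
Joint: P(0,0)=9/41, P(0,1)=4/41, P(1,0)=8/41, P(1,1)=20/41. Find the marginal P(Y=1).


P(Y=1) = P(0,1)+P(1,1) = 4/41 + 20/41 = 24/41

24/41


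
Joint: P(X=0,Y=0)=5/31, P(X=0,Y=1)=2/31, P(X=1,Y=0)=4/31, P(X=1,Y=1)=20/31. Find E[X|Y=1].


P(Y=1) = 22/31
E[X|Y=1] = (0*2 + 1*20)/22 = 20/22 = 10/11

10/11


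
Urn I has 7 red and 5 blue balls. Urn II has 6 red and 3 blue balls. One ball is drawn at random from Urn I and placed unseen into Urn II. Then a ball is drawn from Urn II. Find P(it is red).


P(transfer red) = 7/12; P(transfer blue) = 5/12
If red transferred: Urn II has 7 red of 10, so P(red|red moved) = 7/10
If blue transferred: Urn II has 6 red of 10, so P(red|blue moved) = 3/5
By total probability: P(red) = 7/12*7/10 + 5/12*3/5 = 79/120

79/120


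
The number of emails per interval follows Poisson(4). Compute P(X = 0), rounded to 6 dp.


P(X=0) = e^(-4) * 4^0 / 0!
≈ 0.01831563889 * 1 / 1
≈ 0.018316

0.018316


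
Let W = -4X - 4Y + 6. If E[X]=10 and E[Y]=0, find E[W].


E[-4X - 4Y + 6] = -4*E[X] - 4*E[Y] + 6
= (-4)*(10) + (-4)*(0) + (6)
= -40 + 0 + 6 = -34

-34


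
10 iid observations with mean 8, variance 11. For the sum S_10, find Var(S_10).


By independence, Var(S_n) = n*Var(X_1) = 10*11 = 110

110


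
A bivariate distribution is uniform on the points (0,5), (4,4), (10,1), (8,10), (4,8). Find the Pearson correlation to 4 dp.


Cov(X,Y) = -1.5200, Var(X) = 12.1600, Var(Y) = 9.8400
rho = Cov/(sqrt(VarX)*sqrt(VarY)) = -0.1390

-0.1390


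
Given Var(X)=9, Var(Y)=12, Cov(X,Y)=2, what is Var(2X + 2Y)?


Var(2X + 2Y) = 2^2*Var(X) + 2^2*Var(Y) + 2*2*2*Cov(X,Y)
= 4*9 + 4*12 + 8*2
= 36 + 48 + 16 = 100

100


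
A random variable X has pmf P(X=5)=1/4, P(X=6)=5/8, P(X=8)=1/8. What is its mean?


E[X] = sum(x * P(x))
= 5*1/4 + 6*5/8 + 8*1/8
= 6

6


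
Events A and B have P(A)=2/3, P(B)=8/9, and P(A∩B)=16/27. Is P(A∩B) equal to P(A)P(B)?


P(A)*P(B) = 2/3*8/9 = 16/27
P(A∩B) = 16/27, which equals P(A)P(B), so independent

Yes, A and B are independent


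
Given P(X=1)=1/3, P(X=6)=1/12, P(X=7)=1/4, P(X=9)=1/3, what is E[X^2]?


E[X^2] = sum(g(x)*P(x))
= 1*1/3 + 36*1/12 + 49*1/4 + 81*1/3
= 511/12

511/12


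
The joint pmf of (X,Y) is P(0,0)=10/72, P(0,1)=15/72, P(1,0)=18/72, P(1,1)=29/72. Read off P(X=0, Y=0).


Read from table: P(X=0, Y=0) = 10/72 = 5/36

5/36


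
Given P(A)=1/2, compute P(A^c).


P(A') = 1 - P(A) = 1 - 1/2 = 1/2

1/2


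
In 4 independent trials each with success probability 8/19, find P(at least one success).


P(at least one) = 1 - P(none)
P(none) = (1 - 8/19)^4 = (11/19)^4 = 14641/130321
P(at least one) = 1 - 14641/130321 = 115680/130321

115680/130321


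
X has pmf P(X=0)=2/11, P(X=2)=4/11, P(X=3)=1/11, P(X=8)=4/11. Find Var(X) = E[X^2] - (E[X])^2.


E[X] = 43/11, E[X^2] = 281/11
Var(X) = E[X^2] - (E[X])^2 = 281/11 - (43/11)^2 = 1242/121

1242/121


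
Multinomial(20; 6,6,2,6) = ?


20! = 2432902008176640000
Denominator: 6!=720 * 6!=720 * 2!=2 * 6!=720
Coefficient = 2432902008176640000 / 746496000 = 3259095840

3259095840


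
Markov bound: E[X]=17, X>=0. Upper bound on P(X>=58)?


Markov: P(X >= a) <= E[X]/a
P(X >= 58) <= 17/58

17/58


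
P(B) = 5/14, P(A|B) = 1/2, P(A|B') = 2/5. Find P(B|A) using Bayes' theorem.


P(A) = P(A|B)P(B) + P(A|B')P(B') = 1/2*5/14 + 2/5*9/14 = 61/140
P(B|A) = P(A|B)P(B)/P(A) = (5/28)/(61/140) = 25/61

25/61


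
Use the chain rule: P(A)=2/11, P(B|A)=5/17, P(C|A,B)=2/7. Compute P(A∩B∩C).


P(A∩B∩C) = P(A) * P(B|A) * P(C|A∩B)
= 2/11 * 5/17 * 2/7
= 10/187 * 2/7 = 20/1309

20/1309


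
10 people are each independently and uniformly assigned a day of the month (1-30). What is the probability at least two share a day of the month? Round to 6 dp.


P(all different) = prod((30-i)/30 for i=0..9) = 0.184639
P(at least one match) = 1 - 0.184639 = 0.815361

0.815361


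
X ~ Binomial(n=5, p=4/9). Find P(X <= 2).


P(X<=2) = P(X=0) + P(X=1) + P(X=2)
= 3125/59049 + 12500/59049 + 20000/59049
= 11875/19683

11875/19683


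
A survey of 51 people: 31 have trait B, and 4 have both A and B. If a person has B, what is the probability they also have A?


P(A|B) = P(A∩B)/P(B) = (4/51)/(31/51) = 4/31

4/31


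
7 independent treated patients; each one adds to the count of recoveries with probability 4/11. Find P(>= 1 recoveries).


P(at least one) = 1 - P(none)
P(none) = (1 - 4/11)^7 = (7/11)^7 = 823543/19487171
P(at least one) = 1 - 823543/19487171 = 18663628/19487171

18663628/19487171


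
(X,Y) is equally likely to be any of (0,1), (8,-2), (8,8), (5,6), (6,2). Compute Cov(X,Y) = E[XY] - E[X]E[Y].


E[X]=27/5, E[Y]=3, E[XY]=18
Cov(X,Y) = E[XY] - E[X]E[Y] = 18 - 27/5*3 = 9/5

9/5


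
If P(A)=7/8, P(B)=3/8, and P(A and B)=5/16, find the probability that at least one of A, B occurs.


P(A∪B) = P(A) + P(B) - P(A∩B)
= 7/8 + 3/8 - 5/16 = 15/16

15/16


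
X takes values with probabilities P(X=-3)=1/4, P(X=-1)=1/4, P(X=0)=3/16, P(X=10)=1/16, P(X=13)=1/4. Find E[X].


E[X] = sum(x * P(x))
= -3*1/4 - 1*1/4 + 0*3/16 + 10*1/16 + 13*1/4
= 23/8

23/8


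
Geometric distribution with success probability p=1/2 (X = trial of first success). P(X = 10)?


P(X=10) = (1-p)^9 * p = (1/2)^9 * 1/2
= 1/512 * 1/2 = 1/1024

1/1024


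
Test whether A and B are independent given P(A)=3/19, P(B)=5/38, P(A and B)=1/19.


P(A)*P(B) = 3/19*5/38 = 15/722
P(A∩B) = 1/19 != 15/722, so not independent

No, A and B are not independent


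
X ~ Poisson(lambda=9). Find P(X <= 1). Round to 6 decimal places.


P(X<=1) = e^(-9)*9^0/0! + e^(-9)*9^1/1!
≈ 0.0001234098 + 0.0011106882
= 0.0012340980
≈ 0.001234

0.001234


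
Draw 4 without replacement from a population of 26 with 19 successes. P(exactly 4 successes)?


P(X=4) = C(19,4)*C(7,0) / C(26,4)
= 3876*1 / 14950
= 3876/14950 = 1938/7475

1938/7475


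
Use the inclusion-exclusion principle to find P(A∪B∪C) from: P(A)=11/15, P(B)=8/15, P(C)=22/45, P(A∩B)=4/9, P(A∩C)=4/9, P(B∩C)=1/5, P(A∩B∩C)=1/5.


P(A∪B∪C) = P(A)+P(B)+P(C) - P(AB)-P(AC)-P(BC) + P(ABC)
= 11/15+8/15+22/45 - 4/9-4/9-1/5 + 1/5
= 13/15

13/15


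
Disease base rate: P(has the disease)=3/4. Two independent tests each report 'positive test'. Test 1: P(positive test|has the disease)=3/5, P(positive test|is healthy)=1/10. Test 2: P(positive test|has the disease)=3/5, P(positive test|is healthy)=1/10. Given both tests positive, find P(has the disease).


After test 1: P(+) = 3/5*3/4 + 1/10*1/4 = 19/40
P(B|+) = (9/20)/(19/40) = 18/19
After test 2 (use post1 as new prior): P(+) = 3/5*18/19 + 1/10*1/19 = 109/190
P(B|+,+) = (54/95)/(109/190) = 108/109

108/109


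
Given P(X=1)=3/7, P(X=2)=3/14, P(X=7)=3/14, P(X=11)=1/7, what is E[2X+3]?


E[2X+3] = sum(g(x)*P(x))
= 5*3/7 + 7*3/14 + 17*3/14 + 25*1/7
= 76/7

76/7


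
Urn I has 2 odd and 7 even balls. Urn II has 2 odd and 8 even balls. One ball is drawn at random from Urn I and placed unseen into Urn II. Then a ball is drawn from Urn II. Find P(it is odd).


P(transfer odd) = 2/9; P(transfer even) = 7/9
If odd transferred: Urn II has 3 odd of 11, so P(odd|odd moved) = 3/11
If even transferred: Urn II has 2 odd of 11, so P(odd|even moved) = 2/11
By total probability: P(odd) = 2/9*3/11 + 7/9*2/11 = 20/99

20/99


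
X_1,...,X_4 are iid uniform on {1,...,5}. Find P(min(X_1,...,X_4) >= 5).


P(min >= 5) = P(all X_i >= 5) = (P(X_1 >= 5))^4
= (1/5)^4 = 1/625

1/625


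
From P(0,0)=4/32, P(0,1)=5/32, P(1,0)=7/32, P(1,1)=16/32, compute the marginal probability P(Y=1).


P(Y=1) = P(0,1)+P(1,1) = 5/32 + 16/32 = 21/32

21/32


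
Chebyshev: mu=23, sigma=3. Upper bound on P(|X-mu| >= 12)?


k = 12/3 = 4
Chebyshev: P(|X-mu| >= k*sigma) <= 1/k^2 = 1/4^2 = 1/16

1/16


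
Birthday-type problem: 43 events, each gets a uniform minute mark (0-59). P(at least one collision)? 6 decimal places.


P(all different) = prod((60-i)/60 for i=0..42) = 0.000000
P(at least one match) = 1 - 0.000000 = 1.000000

1.000000


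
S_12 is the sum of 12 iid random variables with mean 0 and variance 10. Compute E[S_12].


E[S_n] = n*E[X_1] = 12*0 = 0

0


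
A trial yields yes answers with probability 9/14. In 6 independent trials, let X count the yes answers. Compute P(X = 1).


P(X=1) = C(6,1) * p^1 * (1-p)^5
= 6 * 9/14 * 3125/537824
= 84375/3764768

84375/3764768


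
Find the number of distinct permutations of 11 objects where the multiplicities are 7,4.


11! = 39916800
Denominator: 7!=5040 * 4!=24
Coefficient = 39916800 / 120960 = 330

330


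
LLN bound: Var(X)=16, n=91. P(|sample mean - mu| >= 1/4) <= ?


Var(Xbar) = Var(X)/n = 16/91
Chebyshev: P(|Xbar-mu| >= 1/4) <= Var(Xbar)/(1/4)^2 = (16/91)/(1/16) = 256/91
Bound exceeds 1, so trivial bound: 1

1


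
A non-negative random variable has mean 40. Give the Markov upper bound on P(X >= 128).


Markov: P(X >= a) <= E[X]/a
P(X >= 128) <= 40/128 = 5/16

5/16


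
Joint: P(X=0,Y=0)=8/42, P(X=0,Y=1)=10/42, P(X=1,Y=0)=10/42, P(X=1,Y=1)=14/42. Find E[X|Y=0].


P(Y=0) = 18/42
E[X|Y=0] = (0*8 + 1*10)/18 = 10/18 = 5/9

5/9


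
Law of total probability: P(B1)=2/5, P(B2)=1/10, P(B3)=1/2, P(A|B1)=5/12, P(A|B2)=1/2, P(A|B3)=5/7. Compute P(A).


P(A) = P(A|B1)P(B1) + P(A|B2)P(B2) + P(A|B3)P(B3)
= 5/12*2/5 + 1/2*1/10 + 5/7*1/2
= 1/6 + 1/20 + 5/14 = 241/420

241/420


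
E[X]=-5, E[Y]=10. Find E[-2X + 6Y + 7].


E[-2X + 6Y + 7] = -2*E[X] + 6*E[Y] + 7
= (-2)*(-5) + (6)*(10) + (7)
= 10 + 60 + 7 = 77

77


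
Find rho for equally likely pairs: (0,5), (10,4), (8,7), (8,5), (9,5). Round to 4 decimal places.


Cov(X,Y) = -0.2000, Var(X) = 12.8000, Var(Y) = 0.9600
rho = Cov/(sqrt(VarX)*sqrt(VarY)) = -0.0571

-0.0571


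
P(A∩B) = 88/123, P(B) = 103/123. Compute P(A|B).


P(A|B) = P(A∩B)/P(B) = (88/123)/(103/123) = 88/103

88/103


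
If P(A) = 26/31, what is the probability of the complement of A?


P(A') = 1 - P(A) = 1 - 26/31 = 5/31

5/31


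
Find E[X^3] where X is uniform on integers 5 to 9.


E[X^3] = (1/5) * sum(x^3 for x=5..9)
= 1925/5 = 385

385


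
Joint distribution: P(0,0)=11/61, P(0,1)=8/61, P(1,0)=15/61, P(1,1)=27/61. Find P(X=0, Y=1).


Read from table: P(X=0, Y=1) = 8/61

8/61


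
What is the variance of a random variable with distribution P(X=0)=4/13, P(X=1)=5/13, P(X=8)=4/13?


E[X] = 37/13, E[X^2] = 261/13
Var(X) = E[X^2] - (E[X])^2 = 261/13 - (37/13)^2 = 2024/169

2024/169


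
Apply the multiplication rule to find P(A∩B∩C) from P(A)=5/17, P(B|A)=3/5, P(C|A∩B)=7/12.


P(A∩B∩C) = P(A) * P(B|A) * P(C|A∩B)
= 5/17 * 3/5 * 7/12
= 3/17 * 7/12 = 7/68

7/68


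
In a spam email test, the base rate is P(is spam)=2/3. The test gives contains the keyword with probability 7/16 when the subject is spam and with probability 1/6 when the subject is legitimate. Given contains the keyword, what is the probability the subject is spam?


P(A) = P(A|B)P(B) + P(A|B')P(B') = 7/16*2/3 + 1/6*1/3 = 25/72
P(B|A) = P(A|B)P(B)/P(A) = (7/24)/(25/72) = 21/25

21/25


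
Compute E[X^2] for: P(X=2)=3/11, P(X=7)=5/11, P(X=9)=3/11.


E[X^2] = sum(x^2 * P(x))
= 4*3/11 + 49*5/11 + 81*3/11
= 500/11

500/11


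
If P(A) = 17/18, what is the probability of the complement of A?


P(A') = 1 - P(A) = 1 - 17/18 = 1/18

1/18


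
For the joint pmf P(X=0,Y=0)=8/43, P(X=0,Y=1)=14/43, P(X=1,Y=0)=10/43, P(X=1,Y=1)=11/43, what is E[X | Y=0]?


P(Y=0) = 18/43
E[X|Y=0] = (0*8 + 1*10)/18 = 10/18 = 5/9

5/9


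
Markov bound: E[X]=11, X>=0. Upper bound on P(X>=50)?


Markov: P(X >= a) <= E[X]/a
P(X >= 50) <= 11/50

11/50


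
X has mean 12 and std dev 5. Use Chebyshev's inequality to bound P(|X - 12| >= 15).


k = 15/5 = 3
Chebyshev: P(|X-mu| >= k*sigma) <= 1/k^2 = 1/3^2 = 1/9

1/9


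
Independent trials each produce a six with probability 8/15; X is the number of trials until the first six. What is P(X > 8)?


P(X > 8) = P(first 8 trials all fail) = (1-p)^8 = (7/15)^8 = 5764801/2562890625

5764801/2562890625


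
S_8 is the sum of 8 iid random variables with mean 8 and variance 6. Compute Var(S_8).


By independence, Var(S_n) = n*Var(X_1) = 8*6 = 48

48


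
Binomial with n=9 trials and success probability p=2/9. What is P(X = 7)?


P(X=7) = C(9,7) * p^7 * (1-p)^2
= 36 * 128/4782969 * 49/81
= 25088/43046721

25088/43046721


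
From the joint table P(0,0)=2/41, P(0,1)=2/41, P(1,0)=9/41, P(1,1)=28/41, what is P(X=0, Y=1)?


Read from table: P(X=0, Y=1) = 2/41

2/41


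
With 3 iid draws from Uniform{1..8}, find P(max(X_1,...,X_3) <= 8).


P(max <= 8) = P(all X_i <= 8) = (P(X_1 <= 8))^3
= (8/8)^3 = 1^3 = 1

1


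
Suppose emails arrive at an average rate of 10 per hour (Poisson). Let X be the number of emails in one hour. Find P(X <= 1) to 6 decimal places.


P(X<=1) = e^(-10)*10^0/0! + e^(-10)*10^1/1!
≈ 0.0000453999 + 0.0004539993
= 0.0004993992
≈ 0.000499

0.000499


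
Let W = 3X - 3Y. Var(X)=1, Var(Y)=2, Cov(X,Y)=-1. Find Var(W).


Var(3X - 3Y) = 3^2*Var(X) + (-3)^2*Var(Y) + 2*3*(-3)*Cov(X,Y)
= 9*1 + 9*2 - 18*(-1)
= 9 + 18 + 18 = 45

45


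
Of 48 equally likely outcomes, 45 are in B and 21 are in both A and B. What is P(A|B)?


P(A|B) = P(A∩B)/P(B) = (21/48)/(45/48) = 21/45 = 7/15

7/15


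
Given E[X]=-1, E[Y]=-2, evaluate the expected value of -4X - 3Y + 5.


E[-4X - 3Y + 5] = -4*E[X] - 3*E[Y] + 5
= (-4)*(-1) + (-3)*(-2) + (5)
= 4 + 6 + 5 = 15

15


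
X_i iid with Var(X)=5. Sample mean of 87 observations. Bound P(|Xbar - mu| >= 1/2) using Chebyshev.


Var(Xbar) = Var(X)/n = 5/87
Chebyshev: P(|Xbar-mu| >= 1/2) <= Var(Xbar)/(1/2)^2 = (5/87)/(1/4) = 20/87

20/87


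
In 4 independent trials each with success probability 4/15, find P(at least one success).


P(at least one) = 1 - P(none)
P(none) = (1 - 4/15)^4 = (11/15)^4 = 14641/50625
P(at least one) = 1 - 14641/50625 = 35984/50625

35984/50625


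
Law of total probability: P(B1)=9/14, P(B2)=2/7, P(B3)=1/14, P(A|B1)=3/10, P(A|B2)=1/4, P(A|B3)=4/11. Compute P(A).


P(A) = P(A|B1)P(B1) + P(A|B2)P(B2) + P(A|B3)P(B3)
= 3/10*9/14 + 1/4*2/7 + 4/11*1/14
= 27/140 + 1/14 + 2/77 = 447/1540

447/1540


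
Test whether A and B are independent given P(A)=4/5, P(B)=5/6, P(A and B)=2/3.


P(A)*P(B) = 4/5*5/6 = 2/3
P(A∩B) = 2/3, which equals P(A)P(B), so independent

Yes, A and B are independent


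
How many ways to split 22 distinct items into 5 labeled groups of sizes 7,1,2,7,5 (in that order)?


22! = 1124000727777607680000
Denominator: 7!=5040 * 1!=1 * 2!=2 * 7!=5040 * 5!=120
Coefficient = 1124000727777607680000 / 6096384000 = 184371707520

184371707520


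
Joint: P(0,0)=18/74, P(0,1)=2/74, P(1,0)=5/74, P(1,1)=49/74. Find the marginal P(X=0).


P(X=0) = P(0,0)+P(0,1) = 18/74 + 2/74 = 20/74 = 10/37

10/37


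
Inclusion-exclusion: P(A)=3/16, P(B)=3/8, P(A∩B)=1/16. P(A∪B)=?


P(A∪B) = P(A) + P(B) - P(A∩B)
= 3/16 + 3/8 - 1/16 = 1/2

1/2


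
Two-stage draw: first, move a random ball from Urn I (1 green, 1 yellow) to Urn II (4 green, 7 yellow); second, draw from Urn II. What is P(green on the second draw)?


P(transfer green) = 1/2; P(transfer yellow) = 1/2
If green transferred: Urn II has 5 green of 12, so P(green|green moved) = 5/12
If yellow transferred: Urn II has 4 green of 12, so P(green|yellow moved) = 1/3
By total probability: P(green) = 1/2*5/12 + 1/2*1/3 = 3/8

3/8


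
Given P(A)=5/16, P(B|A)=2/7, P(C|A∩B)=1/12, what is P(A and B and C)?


P(A∩B∩C) = P(A) * P(B|A) * P(C|A∩B)
= 5/16 * 2/7 * 1/12
= 5/56 * 1/12 = 5/672

5/672


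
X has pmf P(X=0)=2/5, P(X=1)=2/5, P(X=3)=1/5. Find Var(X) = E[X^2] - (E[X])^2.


E[X] = 1, E[X^2] = 11/5
Var(X) = E[X^2] - (E[X])^2 = 11/5 - (1)^2 = 6/5

6/5


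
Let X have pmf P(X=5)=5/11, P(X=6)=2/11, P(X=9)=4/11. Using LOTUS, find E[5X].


E[5X] = sum(g(x)*P(x))
= 25*5/11 + 30*2/11 + 45*4/11
= 365/11

365/11


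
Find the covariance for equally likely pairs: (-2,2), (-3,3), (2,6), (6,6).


E[X]=3/4, E[Y]=17/4, E[XY]=35/4
Cov(X,Y) = E[XY] - E[X]E[Y] = 35/4 - 3/4*17/4 = 89/16

89/16


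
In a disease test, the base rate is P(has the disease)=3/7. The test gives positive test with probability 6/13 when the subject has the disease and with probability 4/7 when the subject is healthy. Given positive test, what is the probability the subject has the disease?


P(A) = P(A|B)P(B) + P(A|B')P(B') = 6/13*3/7 + 4/7*4/7 = 334/637
P(B|A) = P(A|B)P(B)/P(A) = (18/91)/(334/637) = 63/167

63/167


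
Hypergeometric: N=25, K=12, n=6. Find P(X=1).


P(X=1) = C(12,1)*C(13,5) / C(25,6)
= 12*1287 / 177100
= 15444/177100 = 351/4025

351/4025


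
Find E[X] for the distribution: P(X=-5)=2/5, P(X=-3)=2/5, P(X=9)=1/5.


E[X] = sum(x * P(x))
= -5*2/5 - 3*2/5 + 9*1/5
= -7/5

-7/5


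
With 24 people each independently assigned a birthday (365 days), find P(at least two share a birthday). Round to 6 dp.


P(all different) = prod((365-i)/365 for i=0..23) = 0.461656
P(at least one match) = 1 - 0.461656 = 0.538344

0.538344


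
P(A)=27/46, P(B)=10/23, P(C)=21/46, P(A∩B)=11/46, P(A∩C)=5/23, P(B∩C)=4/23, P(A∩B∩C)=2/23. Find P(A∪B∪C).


P(A∪B∪C) = P(A)+P(B)+P(C) - P(AB)-P(AC)-P(BC) + P(ABC)
= 27/46+10/23+21/46 - 11/46-5/23-4/23 + 2/23
= 43/46

43/46


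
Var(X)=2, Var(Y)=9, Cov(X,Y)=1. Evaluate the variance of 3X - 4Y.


Var(3X - 4Y) = 3^2*Var(X) + (-4)^2*Var(Y) + 2*3*(-4)*Cov(X,Y)
= 9*2 + 16*9 - 24*1
= 18 + 144 - 24 = 138

138


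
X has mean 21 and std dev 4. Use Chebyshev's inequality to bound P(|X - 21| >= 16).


k = 16/4 = 4
Chebyshev: P(|X-mu| >= k*sigma) <= 1/k^2 = 1/4^2 = 1/16

1/16


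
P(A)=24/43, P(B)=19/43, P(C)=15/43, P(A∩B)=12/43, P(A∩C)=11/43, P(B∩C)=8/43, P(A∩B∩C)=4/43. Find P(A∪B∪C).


P(A∪B∪C) = P(A)+P(B)+P(C) - P(AB)-P(AC)-P(BC) + P(ABC)
= 24/43+19/43+15/43 - 12/43-11/43-8/43 + 4/43
= 31/43

31/43


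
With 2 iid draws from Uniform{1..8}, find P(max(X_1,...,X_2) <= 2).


P(max <= 2) = P(all X_i <= 2) = (P(X_1 <= 2))^2
= (2/8)^2 = (1/4)^2 = 1/16

1/16


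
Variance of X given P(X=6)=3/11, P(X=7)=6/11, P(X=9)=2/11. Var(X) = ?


E[X] = 78/11, E[X^2] = 564/11
Var(X) = E[X^2] - (E[X])^2 = 564/11 - (78/11)^2 = 120/121

120/121


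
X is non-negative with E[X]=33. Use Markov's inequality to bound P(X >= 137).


Markov: P(X >= a) <= E[X]/a
P(X >= 137) <= 33/137

33/137


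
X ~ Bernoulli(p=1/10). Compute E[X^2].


For Bernoulli: X in {0,1}
E[X^2] = 0^2*(1-1/10) + 1^2*1/10 = 1/10

1/10


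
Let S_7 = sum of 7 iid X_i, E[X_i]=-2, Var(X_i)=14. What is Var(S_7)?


By independence, Var(S_n) = n*Var(X_1) = 7*14 = 98

98


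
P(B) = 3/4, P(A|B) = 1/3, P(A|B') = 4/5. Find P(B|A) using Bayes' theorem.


P(A) = P(A|B)P(B) + P(A|B')P(B') = 1/3*3/4 + 4/5*1/4 = 9/20
P(B|A) = P(A|B)P(B)/P(A) = (1/4)/(9/20) = 5/9

5/9


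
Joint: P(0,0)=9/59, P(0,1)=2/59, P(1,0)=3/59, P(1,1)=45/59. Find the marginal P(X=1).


P(X=1) = P(1,0)+P(1,1) = 3/59 + 45/59 = 48/59

48/59


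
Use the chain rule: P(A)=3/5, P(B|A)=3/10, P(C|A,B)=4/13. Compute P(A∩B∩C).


P(A∩B∩C) = P(A) * P(B|A) * P(C|A∩B)
= 3/5 * 3/10 * 4/13
= 9/50 * 4/13 = 18/325

18/325


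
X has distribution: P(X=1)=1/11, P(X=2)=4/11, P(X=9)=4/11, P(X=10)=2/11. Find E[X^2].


E[X^2] = sum(g(x)*P(x))
= 1*1/11 + 4*4/11 + 81*4/11 + 100*2/11
= 541/11

541/11


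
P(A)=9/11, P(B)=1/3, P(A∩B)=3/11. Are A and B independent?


P(A)*P(B) = 9/11*1/3 = 3/11
P(A∩B) = 3/11, which equals P(A)P(B), so independent

Yes, A and B are independent


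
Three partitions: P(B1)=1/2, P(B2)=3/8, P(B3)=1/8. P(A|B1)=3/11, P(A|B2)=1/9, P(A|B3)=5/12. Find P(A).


P(A) = P(A|B1)P(B1) + P(A|B2)P(B2) + P(A|B3)P(B3)
= 3/11*1/2 + 1/9*3/8 + 5/12*1/8
= 3/22 + 1/24 + 5/96 = 81/352

81/352


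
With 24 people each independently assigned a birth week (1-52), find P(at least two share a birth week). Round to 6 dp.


P(all different) = prod((52-i)/52 for i=0..23) = 0.001732
P(at least one match) = 1 - 0.001732 = 0.998268

0.998268


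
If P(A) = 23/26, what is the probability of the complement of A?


P(A') = 1 - P(A) = 1 - 23/26 = 3/26

3/26


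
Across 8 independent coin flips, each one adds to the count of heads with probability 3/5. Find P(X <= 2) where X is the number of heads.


P(X<=2) = P(X=0) + P(X=1) + P(X=2)
= 256/390625 + 3072/390625 + 16128/390625
= 19456/390625

19456/390625


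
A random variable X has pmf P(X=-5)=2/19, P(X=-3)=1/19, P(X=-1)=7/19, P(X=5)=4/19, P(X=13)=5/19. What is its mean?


E[X] = sum(x * P(x))
= -5*2/19 - 3*1/19 - 1*7/19 + 5*4/19 + 13*5/19
= 65/19

65/19


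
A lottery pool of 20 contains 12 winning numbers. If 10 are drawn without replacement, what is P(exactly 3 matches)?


P(X=3) = C(12,3)*C(8,7) / C(20,10)
= 220*8 / 184756
= 1760/184756 = 40/4199

40/4199


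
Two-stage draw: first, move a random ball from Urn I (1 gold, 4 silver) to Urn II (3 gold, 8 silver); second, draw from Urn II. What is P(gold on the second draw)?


P(transfer gold) = 1/5; P(transfer silver) = 4/5
If gold transferred: Urn II has 4 gold of 12, so P(gold|gold moved) = 1/3
If silver transferred: Urn II has 3 gold of 12, so P(gold|silver moved) = 1/4
By total probability: P(gold) = 1/5*1/3 + 4/5*1/4 = 4/15

4/15


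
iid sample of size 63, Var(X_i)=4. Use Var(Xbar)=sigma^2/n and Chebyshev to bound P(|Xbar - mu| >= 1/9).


Var(Xbar) = Var(X)/n = 4/63
Chebyshev: P(|Xbar-mu| >= 1/9) <= Var(Xbar)/(1/9)^2 = (4/63)/(1/81) = 36/7
Bound exceeds 1, so trivial bound: 1

1


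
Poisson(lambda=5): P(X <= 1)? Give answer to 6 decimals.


P(X<=1) = e^(-5)*5^0/0! + e^(-5)*5^1/1!
≈ 0.0067379470 + 0.0336897350
= 0.0404276820
≈ 0.040428

0.040428


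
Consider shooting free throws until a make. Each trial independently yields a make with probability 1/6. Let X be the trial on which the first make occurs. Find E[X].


For geometric (trials until first success), E[X] = 1/p = 1/(1/6) = 6

6


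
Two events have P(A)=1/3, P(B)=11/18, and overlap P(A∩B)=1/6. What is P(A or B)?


P(A∪B) = P(A) + P(B) - P(A∩B)
= 1/3 + 11/18 - 1/6 = 7/9

7/9


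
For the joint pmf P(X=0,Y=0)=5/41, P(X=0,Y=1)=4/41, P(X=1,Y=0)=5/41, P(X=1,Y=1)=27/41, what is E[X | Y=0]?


P(Y=0) = 10/41
E[X|Y=0] = (0*5 + 1*5)/10 = 5/10 = 1/2

1/2


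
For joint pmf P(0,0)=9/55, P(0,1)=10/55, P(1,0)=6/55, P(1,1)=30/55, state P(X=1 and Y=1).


Read from table: P(X=1, Y=1) = 30/55 = 6/11

6/11


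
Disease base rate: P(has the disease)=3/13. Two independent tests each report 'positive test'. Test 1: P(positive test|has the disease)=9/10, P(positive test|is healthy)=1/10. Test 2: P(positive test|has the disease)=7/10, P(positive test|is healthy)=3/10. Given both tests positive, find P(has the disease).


After test 1: P(+) = 9/10*3/13 + 1/10*10/13 = 37/130
P(B|+) = (27/130)/(37/130) = 27/37
After test 2 (use post1 as new prior): P(+) = 7/10*27/37 + 3/10*10/37 = 219/370
P(B|+,+) = (189/370)/(219/370) = 63/73

63/73


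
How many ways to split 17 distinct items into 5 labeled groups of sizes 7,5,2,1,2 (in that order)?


17! = 355687428096000
Denominator: 7!=5040 * 5!=120 * 2!=2 * 1!=1 * 2!=2
Coefficient = 355687428096000 / 2419200 = 147026880

147026880


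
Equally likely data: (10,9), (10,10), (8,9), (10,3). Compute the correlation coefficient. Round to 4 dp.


Cov(X,Y) = -0.6250, Var(X) = 0.7500, Var(Y) = 7.6875
rho = Cov/(sqrt(VarX)*sqrt(VarY)) = -0.2603

-0.2603


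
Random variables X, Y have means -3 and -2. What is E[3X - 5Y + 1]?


E[3X - 5Y + 1] = 3*E[X] - 5*E[Y] + 1
= (3)*(-3) + (-5)*(-2) + (1)
= -9 + 10 + 1 = 2

2


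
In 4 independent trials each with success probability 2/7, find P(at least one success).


P(at least one) = 1 - P(none)
P(none) = (1 - 2/7)^4 = (5/7)^4 = 625/2401
P(at least one) = 1 - 625/2401 = 1776/2401

1776/2401


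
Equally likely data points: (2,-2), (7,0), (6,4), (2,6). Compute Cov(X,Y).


E[X]=17/4, E[Y]=2, E[XY]=8
Cov(X,Y) = E[XY] - E[X]E[Y] = 8 - 17/4*2 = -1/2

-1/2


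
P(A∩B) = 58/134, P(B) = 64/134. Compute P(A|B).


P(A|B) = P(A∩B)/P(B) = (58/134)/(64/134) = 58/64 = 29/32

29/32


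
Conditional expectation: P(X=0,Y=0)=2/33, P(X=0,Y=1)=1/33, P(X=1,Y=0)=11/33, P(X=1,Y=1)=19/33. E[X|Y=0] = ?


P(Y=0) = 13/33
E[X|Y=0] = (0*2 + 1*11)/13 = 11/13

11/13


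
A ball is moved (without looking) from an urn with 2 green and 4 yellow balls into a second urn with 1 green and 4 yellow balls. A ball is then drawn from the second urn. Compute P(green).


P(transfer green) = 2/6 = 1/3; P(transfer yellow) = 2/3
If green transferred: Urn II has 2 green of 6, so P(green|green moved) = 1/3
If yellow transferred: Urn II has 1 green of 6, so P(green|yellow moved) = 1/6
By total probability: P(green) = 1/3*1/3 + 2/3*1/6 = 2/9

2/9


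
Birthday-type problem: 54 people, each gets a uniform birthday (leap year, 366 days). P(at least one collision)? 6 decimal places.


P(all different) = prod((366-i)/366 for i=0..53) = 0.016316
P(at least one match) = 1 - 0.016316 = 0.983684

0.983684


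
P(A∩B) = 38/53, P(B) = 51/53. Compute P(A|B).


P(A|B) = P(A∩B)/P(B) = (38/53)/(51/53) = 38/51

38/51


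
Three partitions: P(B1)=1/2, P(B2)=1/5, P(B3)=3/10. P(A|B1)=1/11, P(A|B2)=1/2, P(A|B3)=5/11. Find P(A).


P(A) = P(A|B1)P(B1) + P(A|B2)P(B2) + P(A|B3)P(B3)
= 1/11*1/2 + 1/2*1/5 + 5/11*3/10
= 1/22 + 1/10 + 3/22 = 31/110

31/110


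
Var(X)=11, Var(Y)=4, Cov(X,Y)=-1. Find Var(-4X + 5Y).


Var(-4X + 5Y) = (-4)^2*Var(X) + 5^2*Var(Y) + 2*(-4)*5*Cov(X,Y)
= 16*11 + 25*4 - 40*(-1)
= 176 + 100 + 40 = 316

316


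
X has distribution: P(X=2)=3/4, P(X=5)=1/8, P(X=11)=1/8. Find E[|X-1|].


E[|X-1|] = sum(g(x)*P(x))
= 1*3/4 + 4*1/8 + 10*1/8
= 5/2

5/2


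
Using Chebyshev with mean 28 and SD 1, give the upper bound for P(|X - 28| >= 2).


k = 2/1 = 2
Chebyshev: P(|X-mu| >= k*sigma) <= 1/k^2 = 1/2^2 = 1/4

1/4


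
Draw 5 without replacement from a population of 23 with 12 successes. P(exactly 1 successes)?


P(X=1) = C(12,1)*C(11,4) / C(23,5)
= 12*330 / 33649
= 3960/33649 = 360/3059

360/3059


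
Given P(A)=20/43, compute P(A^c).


P(A') = 1 - P(A) = 1 - 20/43 = 23/43

23/43


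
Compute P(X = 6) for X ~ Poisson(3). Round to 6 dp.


P(X=6) = e^(-3) * 3^6 / 6!
≈ 0.04978706837 * 729 / 720
≈ 0.050409

0.050409


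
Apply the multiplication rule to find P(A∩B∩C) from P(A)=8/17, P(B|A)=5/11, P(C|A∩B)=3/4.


P(A∩B∩C) = P(A) * P(B|A) * P(C|A∩B)
= 8/17 * 5/11 * 3/4
= 40/187 * 3/4 = 30/187

30/187


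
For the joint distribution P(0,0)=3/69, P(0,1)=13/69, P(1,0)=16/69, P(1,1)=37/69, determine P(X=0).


P(X=0) = P(0,0)+P(0,1) = 3/69 + 13/69 = 16/69

16/69


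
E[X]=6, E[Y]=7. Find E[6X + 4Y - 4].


E[6X + 4Y - 4] = 6*E[X] + 4*E[Y] - 4
= (6)*(6) + (4)*(7) + (-4)
= 36 + 28 - 4 = 60

60


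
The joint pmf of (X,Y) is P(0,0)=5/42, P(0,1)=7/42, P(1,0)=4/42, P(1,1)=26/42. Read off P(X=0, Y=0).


Read from table: P(X=0, Y=0) = 5/42

5/42


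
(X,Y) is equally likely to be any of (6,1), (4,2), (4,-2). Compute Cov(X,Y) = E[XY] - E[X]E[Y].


E[X]=14/3, E[Y]=1/3, E[XY]=2
Cov(X,Y) = E[XY] - E[X]E[Y] = 2 - 14/3*1/3 = 4/9

4/9


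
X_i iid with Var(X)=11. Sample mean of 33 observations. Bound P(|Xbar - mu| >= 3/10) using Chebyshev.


Var(Xbar) = Var(X)/n = 11/33
Chebyshev: P(|Xbar-mu| >= 3/10) <= Var(Xbar)/(3/10)^2 = (1/3)/(9/100) = 100/27
Bound exceeds 1, so trivial bound: 1

1


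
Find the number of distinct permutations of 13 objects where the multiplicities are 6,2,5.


13! = 6227020800
Denominator: 6!=720 * 2!=2 * 5!=120
Coefficient = 6227020800 / 172800 = 36036

36036


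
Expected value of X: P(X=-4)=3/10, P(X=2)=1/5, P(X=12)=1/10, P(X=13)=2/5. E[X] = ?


E[X] = sum(x * P(x))
= -4*3/10 + 2*1/5 + 12*1/10 + 13*2/5
= 28/5

28/5
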